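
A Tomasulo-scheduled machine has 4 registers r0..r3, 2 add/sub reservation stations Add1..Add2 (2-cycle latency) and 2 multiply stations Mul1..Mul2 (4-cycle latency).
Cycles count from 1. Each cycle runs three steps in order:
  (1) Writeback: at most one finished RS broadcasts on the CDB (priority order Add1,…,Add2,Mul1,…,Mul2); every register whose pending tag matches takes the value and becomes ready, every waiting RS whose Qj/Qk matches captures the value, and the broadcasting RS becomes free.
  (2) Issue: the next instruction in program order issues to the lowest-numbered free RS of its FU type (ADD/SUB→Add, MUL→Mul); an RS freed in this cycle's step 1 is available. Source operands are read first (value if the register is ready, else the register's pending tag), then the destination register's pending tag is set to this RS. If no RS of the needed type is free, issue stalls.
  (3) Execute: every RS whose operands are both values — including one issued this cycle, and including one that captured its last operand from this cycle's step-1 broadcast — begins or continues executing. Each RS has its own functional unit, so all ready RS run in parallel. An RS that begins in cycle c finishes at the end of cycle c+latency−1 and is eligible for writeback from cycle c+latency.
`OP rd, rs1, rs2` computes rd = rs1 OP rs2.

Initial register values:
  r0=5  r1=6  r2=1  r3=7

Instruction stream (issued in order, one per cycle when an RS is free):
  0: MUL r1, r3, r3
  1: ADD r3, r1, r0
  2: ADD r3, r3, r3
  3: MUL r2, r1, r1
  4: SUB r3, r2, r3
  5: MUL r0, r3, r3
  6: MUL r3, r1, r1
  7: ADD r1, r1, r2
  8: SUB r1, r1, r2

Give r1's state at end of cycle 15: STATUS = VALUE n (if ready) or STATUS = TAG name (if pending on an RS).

  c1: issue MUL r1<-Mul1  regs: r0:5,r1:Mul1,r2:1,r3:7
  c2: issue ADD r3<-Add1  regs: r0:5,r1:Mul1,r2:1,r3:Add1
  c3: issue ADD r3<-Add2  regs: r0:5,r1:Mul1,r2:1,r3:Add2
  c4: issue MUL r2<-Mul2  regs: r0:5,r1:Mul1,r2:Mul2,r3:Add2
  c5: CDB Mul1=49; stall  regs: r0:5,r1:49,r2:Mul2,r3:Add2
  c6: stall  regs: r0:5,r1:49,r2:Mul2,r3:Add2
  c7: CDB Add1=54; issue SUB r3<-Add1  regs: r0:5,r1:49,r2:Mul2,r3:Add1
  c8: issue MUL r0<-Mul1  regs: r0:Mul1,r1:49,r2:Mul2,r3:Add1
  c9: CDB Add2=108; stall  regs: r0:Mul1,r1:49,r2:Mul2,r3:Add1
  c10: CDB Mul2=2401; issue MUL r3<-Mul2  regs: r0:Mul1,r1:49,r2:2401,r3:Mul2
  c11: issue ADD r1<-Add2  regs: r0:Mul1,r1:Add2,r2:2401,r3:Mul2
  c12: CDB Add1=2293; issue SUB r1<-Add1  regs: r0:Mul1,r1:Add1,r2:2401,r3:Mul2
  c13: CDB Add2=2450  regs: r0:Mul1,r1:Add1,r2:2401,r3:Mul2
  c14: CDB Mul2=2401  regs: r0:Mul1,r1:Add1,r2:2401,r3:2401
  c15: CDB Add1=49  regs: r0:Mul1,r1:49,r2:2401,r3:2401

STATUS = VALUE 49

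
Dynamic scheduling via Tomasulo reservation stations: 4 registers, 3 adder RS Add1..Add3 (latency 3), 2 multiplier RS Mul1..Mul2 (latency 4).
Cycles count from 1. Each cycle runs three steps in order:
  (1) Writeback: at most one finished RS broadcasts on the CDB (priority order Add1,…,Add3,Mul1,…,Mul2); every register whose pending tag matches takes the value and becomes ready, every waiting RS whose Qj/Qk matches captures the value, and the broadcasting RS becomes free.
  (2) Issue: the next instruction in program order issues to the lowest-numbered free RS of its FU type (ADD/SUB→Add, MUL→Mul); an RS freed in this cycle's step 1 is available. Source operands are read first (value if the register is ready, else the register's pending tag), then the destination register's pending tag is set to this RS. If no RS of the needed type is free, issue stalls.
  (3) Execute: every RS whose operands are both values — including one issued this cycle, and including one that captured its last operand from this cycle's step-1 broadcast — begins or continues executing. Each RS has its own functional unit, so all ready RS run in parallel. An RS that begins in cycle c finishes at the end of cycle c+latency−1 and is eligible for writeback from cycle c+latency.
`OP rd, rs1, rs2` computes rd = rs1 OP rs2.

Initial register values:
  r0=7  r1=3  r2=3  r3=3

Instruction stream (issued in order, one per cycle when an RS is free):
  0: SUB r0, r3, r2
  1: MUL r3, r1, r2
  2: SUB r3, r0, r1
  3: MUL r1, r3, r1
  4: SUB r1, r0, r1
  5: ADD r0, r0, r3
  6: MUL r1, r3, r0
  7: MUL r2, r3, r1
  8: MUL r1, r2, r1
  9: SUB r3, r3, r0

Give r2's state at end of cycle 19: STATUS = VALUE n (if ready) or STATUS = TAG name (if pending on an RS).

STATUS = TAG Mul2

c1: issue SUB r0<-Add1 | r0:Add1,r1:3,r2:3,r3:3
c2: issue MUL r3<-Mul1 | r0:Add1,r1:3,r2:3,r3:Mul1
c3: issue SUB r3<-Add2 | r0:Add1,r1:3,r2:3,r3:Add2
c4: CDB Add1=0; issue MUL r1<-Mul2 | r0:0,r1:Mul2,r2:3,r3:Add2
c5: issue SUB r1<-Add1 | r0:0,r1:Add1,r2:3,r3:Add2
c6: CDB Mul1=9; issue ADD r0<-Add3 | r0:Add3,r1:Add1,r2:3,r3:Add2
c7: CDB Add2=-3; issue MUL r1<-Mul1 | r0:Add3,r1:Mul1,r2:3,r3:-3
c8: stall | r0:Add3,r1:Mul1,r2:3,r3:-3
c9: stall | r0:Add3,r1:Mul1,r2:3,r3:-3
c10: CDB Add3=-3; stall | r0:-3,r1:Mul1,r2:3,r3:-3
c11: CDB Mul2=-9; issue MUL r2<-Mul2 | r0:-3,r1:Mul1,r2:Mul2,r3:-3
c12: stall | r0:-3,r1:Mul1,r2:Mul2,r3:-3
c13: stall | r0:-3,r1:Mul1,r2:Mul2,r3:-3
c14: CDB Add1=9; stall | r0:-3,r1:Mul1,r2:Mul2,r3:-3
c15: CDB Mul1=9; issue MUL r1<-Mul1 | r0:-3,r1:Mul1,r2:Mul2,r3:-3
c16: issue SUB r3<-Add1 | r0:-3,r1:Mul1,r2:Mul2,r3:Add1
c17: - | r0:-3,r1:Mul1,r2:Mul2,r3:Add1
c18: - | r0:-3,r1:Mul1,r2:Mul2,r3:Add1
c19: CDB Add1=0 | r0:-3,r1:Mul1,r2:Mul2,r3:0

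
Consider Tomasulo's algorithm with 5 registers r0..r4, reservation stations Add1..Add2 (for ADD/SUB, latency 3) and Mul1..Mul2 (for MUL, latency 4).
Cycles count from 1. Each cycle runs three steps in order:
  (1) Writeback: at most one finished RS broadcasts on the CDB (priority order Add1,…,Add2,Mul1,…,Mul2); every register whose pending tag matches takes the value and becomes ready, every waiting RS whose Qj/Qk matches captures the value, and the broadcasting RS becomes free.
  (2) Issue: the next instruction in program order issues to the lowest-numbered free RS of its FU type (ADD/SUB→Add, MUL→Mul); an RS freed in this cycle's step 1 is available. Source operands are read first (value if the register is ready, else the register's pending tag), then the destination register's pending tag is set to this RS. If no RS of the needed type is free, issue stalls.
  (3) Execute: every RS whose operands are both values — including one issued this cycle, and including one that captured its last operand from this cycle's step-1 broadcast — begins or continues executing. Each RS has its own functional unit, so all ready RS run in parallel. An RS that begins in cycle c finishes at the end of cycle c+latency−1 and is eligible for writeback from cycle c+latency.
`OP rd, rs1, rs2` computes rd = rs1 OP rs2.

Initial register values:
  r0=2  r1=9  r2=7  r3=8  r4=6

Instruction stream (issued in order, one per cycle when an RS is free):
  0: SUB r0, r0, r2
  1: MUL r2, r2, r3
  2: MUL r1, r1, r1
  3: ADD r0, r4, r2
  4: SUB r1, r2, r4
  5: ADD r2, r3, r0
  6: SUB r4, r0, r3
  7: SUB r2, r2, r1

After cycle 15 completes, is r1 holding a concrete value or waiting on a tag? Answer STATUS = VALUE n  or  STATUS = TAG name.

STATUS = VALUE 50

cycle 1: issue SUB r0<-Add1 // r0:Add1,r1:9,r2:7,r3:8,r4:6
cycle 2: issue MUL r2<-Mul1 // r0:Add1,r1:9,r2:Mul1,r3:8,r4:6
cycle 3: issue MUL r1<-Mul2 // r0:Add1,r1:Mul2,r2:Mul1,r3:8,r4:6
cycle 4: CDB Add1=-5; issue ADD r0<-Add1 // r0:Add1,r1:Mul2,r2:Mul1,r3:8,r4:6
cycle 5: issue SUB r1<-Add2 // r0:Add1,r1:Add2,r2:Mul1,r3:8,r4:6
cycle 6: CDB Mul1=56; stall // r0:Add1,r1:Add2,r2:56,r3:8,r4:6
cycle 7: CDB Mul2=81; stall // r0:Add1,r1:Add2,r2:56,r3:8,r4:6
cycle 8: stall // r0:Add1,r1:Add2,r2:56,r3:8,r4:6
cycle 9: CDB Add1=62; issue ADD r2<-Add1 // r0:62,r1:Add2,r2:Add1,r3:8,r4:6
cycle 10: CDB Add2=50; issue SUB r4<-Add2 // r0:62,r1:50,r2:Add1,r3:8,r4:Add2
cycle 11: stall // r0:62,r1:50,r2:Add1,r3:8,r4:Add2
cycle 12: CDB Add1=70; issue SUB r2<-Add1 // r0:62,r1:50,r2:Add1,r3:8,r4:Add2
cycle 13: CDB Add2=54 // r0:62,r1:50,r2:Add1,r3:8,r4:54
cycle 14: - // r0:62,r1:50,r2:Add1,r3:8,r4:54
cycle 15: CDB Add1=20 // r0:62,r1:50,r2:20,r3:8,r4:54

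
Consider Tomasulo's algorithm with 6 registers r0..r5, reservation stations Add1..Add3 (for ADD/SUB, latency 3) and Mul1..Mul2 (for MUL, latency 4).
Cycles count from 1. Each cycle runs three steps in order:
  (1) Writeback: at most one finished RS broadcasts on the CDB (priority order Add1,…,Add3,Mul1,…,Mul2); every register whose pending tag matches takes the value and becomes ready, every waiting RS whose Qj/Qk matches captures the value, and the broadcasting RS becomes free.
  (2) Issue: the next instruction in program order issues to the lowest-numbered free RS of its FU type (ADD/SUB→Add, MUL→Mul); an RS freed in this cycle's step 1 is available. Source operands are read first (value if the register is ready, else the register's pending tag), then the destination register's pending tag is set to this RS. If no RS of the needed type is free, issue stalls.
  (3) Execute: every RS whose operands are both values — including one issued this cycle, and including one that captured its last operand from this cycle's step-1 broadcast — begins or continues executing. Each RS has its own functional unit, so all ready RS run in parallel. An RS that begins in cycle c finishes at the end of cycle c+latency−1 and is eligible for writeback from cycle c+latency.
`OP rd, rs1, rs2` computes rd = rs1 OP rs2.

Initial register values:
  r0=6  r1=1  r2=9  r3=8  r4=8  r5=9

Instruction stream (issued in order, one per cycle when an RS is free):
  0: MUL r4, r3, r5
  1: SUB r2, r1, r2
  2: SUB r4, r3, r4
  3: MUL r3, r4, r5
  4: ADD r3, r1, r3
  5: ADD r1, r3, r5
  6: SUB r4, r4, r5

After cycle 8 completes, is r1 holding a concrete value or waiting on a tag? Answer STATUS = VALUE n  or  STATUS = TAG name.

STATUS = TAG Add3

c1: issue MUL r4<-Mul1 | r0:6,r1:1,r2:9,r3:8,r4:Mul1,r5:9
c2: issue SUB r2<-Add1 | r0:6,r1:1,r2:Add1,r3:8,r4:Mul1,r5:9
c3: issue SUB r4<-Add2 | r0:6,r1:1,r2:Add1,r3:8,r4:Add2,r5:9
c4: issue MUL r3<-Mul2 | r0:6,r1:1,r2:Add1,r3:Mul2,r4:Add2,r5:9
c5: CDB Add1=-8; issue ADD r3<-Add1 | r0:6,r1:1,r2:-8,r3:Add1,r4:Add2,r5:9
c6: CDB Mul1=72; issue ADD r1<-Add3 | r0:6,r1:Add3,r2:-8,r3:Add1,r4:Add2,r5:9
c7: stall | r0:6,r1:Add3,r2:-8,r3:Add1,r4:Add2,r5:9
c8: stall | r0:6,r1:Add3,r2:-8,r3:Add1,r4:Add2,r5:9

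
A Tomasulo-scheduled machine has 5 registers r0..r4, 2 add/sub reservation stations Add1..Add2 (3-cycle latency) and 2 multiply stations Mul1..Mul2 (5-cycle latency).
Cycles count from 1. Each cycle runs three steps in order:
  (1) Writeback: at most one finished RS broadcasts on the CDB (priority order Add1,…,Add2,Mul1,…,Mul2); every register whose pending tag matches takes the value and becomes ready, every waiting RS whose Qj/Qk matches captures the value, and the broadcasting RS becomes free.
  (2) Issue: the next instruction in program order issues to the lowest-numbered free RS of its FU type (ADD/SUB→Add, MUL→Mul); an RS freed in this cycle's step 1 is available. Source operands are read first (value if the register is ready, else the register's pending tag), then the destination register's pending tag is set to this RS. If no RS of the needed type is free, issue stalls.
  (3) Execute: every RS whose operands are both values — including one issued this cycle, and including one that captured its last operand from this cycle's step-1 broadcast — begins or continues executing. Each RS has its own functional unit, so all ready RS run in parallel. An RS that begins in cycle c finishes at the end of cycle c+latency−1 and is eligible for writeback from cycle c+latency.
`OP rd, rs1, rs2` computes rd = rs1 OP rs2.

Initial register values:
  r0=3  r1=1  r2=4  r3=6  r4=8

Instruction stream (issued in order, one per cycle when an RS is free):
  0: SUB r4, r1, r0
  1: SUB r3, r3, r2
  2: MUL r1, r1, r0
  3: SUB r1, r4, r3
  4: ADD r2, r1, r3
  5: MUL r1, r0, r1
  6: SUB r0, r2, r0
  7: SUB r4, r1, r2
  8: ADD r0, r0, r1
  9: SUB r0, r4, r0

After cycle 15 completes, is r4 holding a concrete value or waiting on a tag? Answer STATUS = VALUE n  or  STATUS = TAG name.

STATUS = TAG Add2

  c1: issue SUB r4<-Add1  regs: r0:3,r1:1,r2:4,r3:6,r4:Add1
  c2: issue SUB r3<-Add2  regs: r0:3,r1:1,r2:4,r3:Add2,r4:Add1
  c3: issue MUL r1<-Mul1  regs: r0:3,r1:Mul1,r2:4,r3:Add2,r4:Add1
  c4: CDB Add1=-2; issue SUB r1<-Add1  regs: r0:3,r1:Add1,r2:4,r3:Add2,r4:-2
  c5: CDB Add2=2; issue ADD r2<-Add2  regs: r0:3,r1:Add1,r2:Add2,r3:2,r4:-2
  c6: issue MUL r1<-Mul2  regs: r0:3,r1:Mul2,r2:Add2,r3:2,r4:-2
  c7: stall  regs: r0:3,r1:Mul2,r2:Add2,r3:2,r4:-2
  c8: CDB Add1=-4; issue SUB r0<-Add1  regs: r0:Add1,r1:Mul2,r2:Add2,r3:2,r4:-2
  c9: CDB Mul1=3; stall  regs: r0:Add1,r1:Mul2,r2:Add2,r3:2,r4:-2
  c10: stall  regs: r0:Add1,r1:Mul2,r2:Add2,r3:2,r4:-2
  c11: CDB Add2=-2; issue SUB r4<-Add2  regs: r0:Add1,r1:Mul2,r2:-2,r3:2,r4:Add2
  c12: stall  regs: r0:Add1,r1:Mul2,r2:-2,r3:2,r4:Add2
  c13: CDB Mul2=-12; stall  regs: r0:Add1,r1:-12,r2:-2,r3:2,r4:Add2
  c14: CDB Add1=-5; issue ADD r0<-Add1  regs: r0:Add1,r1:-12,r2:-2,r3:2,r4:Add2
  c15: stall  regs: r0:Add1,r1:-12,r2:-2,r3:2,r4:Add2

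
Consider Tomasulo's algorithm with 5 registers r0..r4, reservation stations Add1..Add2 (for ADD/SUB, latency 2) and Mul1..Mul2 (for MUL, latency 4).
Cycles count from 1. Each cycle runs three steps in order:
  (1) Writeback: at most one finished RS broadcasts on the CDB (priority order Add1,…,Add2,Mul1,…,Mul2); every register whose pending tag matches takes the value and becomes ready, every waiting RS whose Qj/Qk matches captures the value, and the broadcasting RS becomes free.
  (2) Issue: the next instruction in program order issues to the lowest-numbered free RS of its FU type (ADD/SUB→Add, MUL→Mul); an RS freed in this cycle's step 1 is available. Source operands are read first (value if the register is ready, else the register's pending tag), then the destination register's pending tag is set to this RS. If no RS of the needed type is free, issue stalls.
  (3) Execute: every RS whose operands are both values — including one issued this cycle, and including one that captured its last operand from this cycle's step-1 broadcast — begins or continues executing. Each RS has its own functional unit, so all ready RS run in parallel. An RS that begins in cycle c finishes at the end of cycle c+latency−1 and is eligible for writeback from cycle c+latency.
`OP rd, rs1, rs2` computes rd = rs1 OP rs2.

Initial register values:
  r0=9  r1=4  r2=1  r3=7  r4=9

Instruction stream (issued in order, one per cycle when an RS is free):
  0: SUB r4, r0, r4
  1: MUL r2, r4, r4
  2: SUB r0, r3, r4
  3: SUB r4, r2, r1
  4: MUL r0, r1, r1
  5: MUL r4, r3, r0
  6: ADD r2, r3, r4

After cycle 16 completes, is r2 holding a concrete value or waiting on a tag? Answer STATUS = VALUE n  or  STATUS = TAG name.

STATUS = VALUE 119

  c1: issue SUB r4<-Add1  regs: r0:9,r1:4,r2:1,r3:7,r4:Add1
  c2: issue MUL r2<-Mul1  regs: r0:9,r1:4,r2:Mul1,r3:7,r4:Add1
  c3: CDB Add1=0; issue SUB r0<-Add1  regs: r0:Add1,r1:4,r2:Mul1,r3:7,r4:0
  c4: issue SUB r4<-Add2  regs: r0:Add1,r1:4,r2:Mul1,r3:7,r4:Add2
  c5: CDB Add1=7; issue MUL r0<-Mul2  regs: r0:Mul2,r1:4,r2:Mul1,r3:7,r4:Add2
  c6: stall  regs: r0:Mul2,r1:4,r2:Mul1,r3:7,r4:Add2
  c7: CDB Mul1=0; issue MUL r4<-Mul1  regs: r0:Mul2,r1:4,r2:0,r3:7,r4:Mul1
  c8: issue ADD r2<-Add1  regs: r0:Mul2,r1:4,r2:Add1,r3:7,r4:Mul1
  c9: CDB Add2=-4  regs: r0:Mul2,r1:4,r2:Add1,r3:7,r4:Mul1
  c10: CDB Mul2=16  regs: r0:16,r1:4,r2:Add1,r3:7,r4:Mul1
  c11: -  regs: r0:16,r1:4,r2:Add1,r3:7,r4:Mul1
  c12: -  regs: r0:16,r1:4,r2:Add1,r3:7,r4:Mul1
  c13: -  regs: r0:16,r1:4,r2:Add1,r3:7,r4:Mul1
  c14: CDB Mul1=112  regs: r0:16,r1:4,r2:Add1,r3:7,r4:112
  c15: -  regs: r0:16,r1:4,r2:Add1,r3:7,r4:112
  c16: CDB Add1=119  regs: r0:16,r1:4,r2:119,r3:7,r4:112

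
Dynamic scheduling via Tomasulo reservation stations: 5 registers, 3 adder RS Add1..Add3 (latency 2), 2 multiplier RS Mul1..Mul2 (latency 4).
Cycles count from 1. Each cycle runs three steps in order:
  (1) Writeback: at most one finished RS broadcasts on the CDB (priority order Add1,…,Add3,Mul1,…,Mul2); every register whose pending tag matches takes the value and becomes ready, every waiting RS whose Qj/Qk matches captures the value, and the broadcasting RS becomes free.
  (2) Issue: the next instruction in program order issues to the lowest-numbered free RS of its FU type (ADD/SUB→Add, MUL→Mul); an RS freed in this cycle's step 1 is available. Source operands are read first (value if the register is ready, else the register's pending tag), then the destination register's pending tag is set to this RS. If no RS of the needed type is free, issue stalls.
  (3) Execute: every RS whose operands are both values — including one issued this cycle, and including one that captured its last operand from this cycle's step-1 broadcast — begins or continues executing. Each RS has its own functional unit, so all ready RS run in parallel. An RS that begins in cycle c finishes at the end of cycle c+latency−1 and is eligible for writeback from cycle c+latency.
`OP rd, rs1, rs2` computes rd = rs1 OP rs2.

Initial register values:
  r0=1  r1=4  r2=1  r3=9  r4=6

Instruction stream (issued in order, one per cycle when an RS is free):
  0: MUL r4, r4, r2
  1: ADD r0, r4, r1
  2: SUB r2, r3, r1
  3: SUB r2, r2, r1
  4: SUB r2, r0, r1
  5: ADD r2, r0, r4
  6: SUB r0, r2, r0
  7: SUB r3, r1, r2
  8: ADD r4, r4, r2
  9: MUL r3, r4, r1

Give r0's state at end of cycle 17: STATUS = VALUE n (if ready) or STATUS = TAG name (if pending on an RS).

  c1: issue MUL r4<-Mul1  regs: r0:1,r1:4,r2:1,r3:9,r4:Mul1
  c2: issue ADD r0<-Add1  regs: r0:Add1,r1:4,r2:1,r3:9,r4:Mul1
  c3: issue SUB r2<-Add2  regs: r0:Add1,r1:4,r2:Add2,r3:9,r4:Mul1
  c4: issue SUB r2<-Add3  regs: r0:Add1,r1:4,r2:Add3,r3:9,r4:Mul1
  c5: CDB Add2=5; issue SUB r2<-Add2  regs: r0:Add1,r1:4,r2:Add2,r3:9,r4:Mul1
  c6: CDB Mul1=6; stall  regs: r0:Add1,r1:4,r2:Add2,r3:9,r4:6
  c7: CDB Add3=1; issue ADD r2<-Add3  regs: r0:Add1,r1:4,r2:Add3,r3:9,r4:6
  c8: CDB Add1=10; issue SUB r0<-Add1  regs: r0:Add1,r1:4,r2:Add3,r3:9,r4:6
  c9: stall  regs: r0:Add1,r1:4,r2:Add3,r3:9,r4:6
  c10: CDB Add2=6; issue SUB r3<-Add2  regs: r0:Add1,r1:4,r2:Add3,r3:Add2,r4:6
  c11: CDB Add3=16; issue ADD r4<-Add3  regs: r0:Add1,r1:4,r2:16,r3:Add2,r4:Add3
  c12: issue MUL r3<-Mul1  regs: r0:Add1,r1:4,r2:16,r3:Mul1,r4:Add3
  c13: CDB Add1=6  regs: r0:6,r1:4,r2:16,r3:Mul1,r4:Add3
  c14: CDB Add2=-12  regs: r0:6,r1:4,r2:16,r3:Mul1,r4:Add3
  c15: CDB Add3=22  regs: r0:6,r1:4,r2:16,r3:Mul1,r4:22
  c16: -  regs: r0:6,r1:4,r2:16,r3:Mul1,r4:22
  c17: -  regs: r0:6,r1:4,r2:16,r3:Mul1,r4:22

STATUS = VALUE 6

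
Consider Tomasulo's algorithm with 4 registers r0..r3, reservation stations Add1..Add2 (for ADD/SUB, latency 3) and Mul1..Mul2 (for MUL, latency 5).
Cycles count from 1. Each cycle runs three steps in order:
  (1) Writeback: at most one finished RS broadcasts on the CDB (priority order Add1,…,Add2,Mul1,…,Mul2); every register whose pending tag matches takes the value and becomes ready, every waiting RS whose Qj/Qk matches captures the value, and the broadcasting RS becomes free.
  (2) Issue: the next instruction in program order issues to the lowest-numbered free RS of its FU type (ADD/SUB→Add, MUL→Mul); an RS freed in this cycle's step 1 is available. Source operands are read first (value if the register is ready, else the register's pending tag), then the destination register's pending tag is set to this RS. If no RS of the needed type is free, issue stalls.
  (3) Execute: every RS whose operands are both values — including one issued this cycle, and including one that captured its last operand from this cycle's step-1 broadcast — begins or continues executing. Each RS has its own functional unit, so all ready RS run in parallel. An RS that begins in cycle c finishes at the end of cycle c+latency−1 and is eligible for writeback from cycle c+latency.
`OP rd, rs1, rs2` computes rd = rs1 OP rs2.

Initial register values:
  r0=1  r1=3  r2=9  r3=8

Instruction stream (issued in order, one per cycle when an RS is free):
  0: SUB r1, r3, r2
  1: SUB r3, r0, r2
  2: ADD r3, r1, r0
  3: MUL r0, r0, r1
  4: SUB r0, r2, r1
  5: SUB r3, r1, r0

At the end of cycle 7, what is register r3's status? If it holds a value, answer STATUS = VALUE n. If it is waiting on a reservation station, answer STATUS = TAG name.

  c1: issue SUB r1<-Add1  regs: r0:1,r1:Add1,r2:9,r3:8
  c2: issue SUB r3<-Add2  regs: r0:1,r1:Add1,r2:9,r3:Add2
  c3: stall  regs: r0:1,r1:Add1,r2:9,r3:Add2
  c4: CDB Add1=-1; issue ADD r3<-Add1  regs: r0:1,r1:-1,r2:9,r3:Add1
  c5: CDB Add2=-8; issue MUL r0<-Mul1  regs: r0:Mul1,r1:-1,r2:9,r3:Add1
  c6: issue SUB r0<-Add2  regs: r0:Add2,r1:-1,r2:9,r3:Add1
  c7: CDB Add1=0; issue SUB r3<-Add1  regs: r0:Add2,r1:-1,r2:9,r3:Add1

STATUS = TAG Add1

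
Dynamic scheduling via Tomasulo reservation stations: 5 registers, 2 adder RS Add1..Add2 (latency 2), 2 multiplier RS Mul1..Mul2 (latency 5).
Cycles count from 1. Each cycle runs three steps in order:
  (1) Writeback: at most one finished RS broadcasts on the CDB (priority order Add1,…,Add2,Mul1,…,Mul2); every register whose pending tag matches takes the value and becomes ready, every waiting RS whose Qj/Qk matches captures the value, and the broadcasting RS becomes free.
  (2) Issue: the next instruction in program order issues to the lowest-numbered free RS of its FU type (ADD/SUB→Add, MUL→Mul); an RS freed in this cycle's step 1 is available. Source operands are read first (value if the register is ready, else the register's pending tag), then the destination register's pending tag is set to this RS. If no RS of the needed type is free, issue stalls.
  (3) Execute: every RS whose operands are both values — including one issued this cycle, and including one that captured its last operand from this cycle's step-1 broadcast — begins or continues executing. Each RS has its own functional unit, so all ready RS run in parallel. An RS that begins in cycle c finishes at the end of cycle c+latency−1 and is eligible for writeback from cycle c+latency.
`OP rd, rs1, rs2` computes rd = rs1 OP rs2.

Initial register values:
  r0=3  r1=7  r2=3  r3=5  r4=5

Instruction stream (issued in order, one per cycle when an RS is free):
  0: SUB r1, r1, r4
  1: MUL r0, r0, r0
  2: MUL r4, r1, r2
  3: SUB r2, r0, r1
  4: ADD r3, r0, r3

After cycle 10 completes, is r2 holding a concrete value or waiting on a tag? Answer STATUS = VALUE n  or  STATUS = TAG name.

STATUS = VALUE 7

c1: issue SUB r1<-Add1 | r0:3,r1:Add1,r2:3,r3:5,r4:5
c2: issue MUL r0<-Mul1 | r0:Mul1,r1:Add1,r2:3,r3:5,r4:5
c3: CDB Add1=2; issue MUL r4<-Mul2 | r0:Mul1,r1:2,r2:3,r3:5,r4:Mul2
c4: issue SUB r2<-Add1 | r0:Mul1,r1:2,r2:Add1,r3:5,r4:Mul2
c5: issue ADD r3<-Add2 | r0:Mul1,r1:2,r2:Add1,r3:Add2,r4:Mul2
c6: - | r0:Mul1,r1:2,r2:Add1,r3:Add2,r4:Mul2
c7: CDB Mul1=9 | r0:9,r1:2,r2:Add1,r3:Add2,r4:Mul2
c8: CDB Mul2=6 | r0:9,r1:2,r2:Add1,r3:Add2,r4:6
c9: CDB Add1=7 | r0:9,r1:2,r2:7,r3:Add2,r4:6
c10: CDB Add2=14 | r0:9,r1:2,r2:7,r3:14,r4:6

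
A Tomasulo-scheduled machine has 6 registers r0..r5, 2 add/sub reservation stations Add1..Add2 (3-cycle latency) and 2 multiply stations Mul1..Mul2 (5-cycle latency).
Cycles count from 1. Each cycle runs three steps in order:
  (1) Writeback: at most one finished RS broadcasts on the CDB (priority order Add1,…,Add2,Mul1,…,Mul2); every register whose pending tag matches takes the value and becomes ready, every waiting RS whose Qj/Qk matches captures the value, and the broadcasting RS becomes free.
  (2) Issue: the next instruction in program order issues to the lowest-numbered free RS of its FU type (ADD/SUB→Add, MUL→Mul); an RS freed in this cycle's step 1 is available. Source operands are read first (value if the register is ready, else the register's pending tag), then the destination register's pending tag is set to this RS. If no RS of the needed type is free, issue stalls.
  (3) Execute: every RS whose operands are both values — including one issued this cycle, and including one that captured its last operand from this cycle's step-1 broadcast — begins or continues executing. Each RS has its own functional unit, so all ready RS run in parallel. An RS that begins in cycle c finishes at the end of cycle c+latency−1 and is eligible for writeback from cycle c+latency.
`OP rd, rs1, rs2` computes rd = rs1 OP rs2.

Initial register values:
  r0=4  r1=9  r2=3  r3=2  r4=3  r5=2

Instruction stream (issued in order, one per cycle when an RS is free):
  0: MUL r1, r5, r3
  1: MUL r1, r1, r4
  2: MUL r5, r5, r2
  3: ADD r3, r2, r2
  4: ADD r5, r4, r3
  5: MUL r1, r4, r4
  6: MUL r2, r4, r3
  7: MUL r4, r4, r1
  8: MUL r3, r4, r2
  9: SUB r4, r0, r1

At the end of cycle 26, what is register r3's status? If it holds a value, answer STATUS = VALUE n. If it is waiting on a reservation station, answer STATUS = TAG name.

  c1: issue MUL r1<-Mul1  regs: r0:4,r1:Mul1,r2:3,r3:2,r4:3,r5:2
  c2: issue MUL r1<-Mul2  regs: r0:4,r1:Mul2,r2:3,r3:2,r4:3,r5:2
  c3: stall  regs: r0:4,r1:Mul2,r2:3,r3:2,r4:3,r5:2
  c4: stall  regs: r0:4,r1:Mul2,r2:3,r3:2,r4:3,r5:2
  c5: stall  regs: r0:4,r1:Mul2,r2:3,r3:2,r4:3,r5:2
  c6: CDB Mul1=4; issue MUL r5<-Mul1  regs: r0:4,r1:Mul2,r2:3,r3:2,r4:3,r5:Mul1
  c7: issue ADD r3<-Add1  regs: r0:4,r1:Mul2,r2:3,r3:Add1,r4:3,r5:Mul1
  c8: issue ADD r5<-Add2  regs: r0:4,r1:Mul2,r2:3,r3:Add1,r4:3,r5:Add2
  c9: stall  regs: r0:4,r1:Mul2,r2:3,r3:Add1,r4:3,r5:Add2
  c10: CDB Add1=6; stall  regs: r0:4,r1:Mul2,r2:3,r3:6,r4:3,r5:Add2
  c11: CDB Mul1=6; issue MUL r1<-Mul1  regs: r0:4,r1:Mul1,r2:3,r3:6,r4:3,r5:Add2
  c12: CDB Mul2=12; issue MUL r2<-Mul2  regs: r0:4,r1:Mul1,r2:Mul2,r3:6,r4:3,r5:Add2
  c13: CDB Add2=9; stall  regs: r0:4,r1:Mul1,r2:Mul2,r3:6,r4:3,r5:9
  c14: stall  regs: r0:4,r1:Mul1,r2:Mul2,r3:6,r4:3,r5:9
  c15: stall  regs: r0:4,r1:Mul1,r2:Mul2,r3:6,r4:3,r5:9
  c16: CDB Mul1=9; issue MUL r4<-Mul1  regs: r0:4,r1:9,r2:Mul2,r3:6,r4:Mul1,r5:9
  c17: CDB Mul2=18; issue MUL r3<-Mul2  regs: r0:4,r1:9,r2:18,r3:Mul2,r4:Mul1,r5:9
  c18: issue SUB r4<-Add1  regs: r0:4,r1:9,r2:18,r3:Mul2,r4:Add1,r5:9
  c19: -  regs: r0:4,r1:9,r2:18,r3:Mul2,r4:Add1,r5:9
  c20: -  regs: r0:4,r1:9,r2:18,r3:Mul2,r4:Add1,r5:9
  c21: CDB Add1=-5  regs: r0:4,r1:9,r2:18,r3:Mul2,r4:-5,r5:9
  c22: CDB Mul1=27  regs: r0:4,r1:9,r2:18,r3:Mul2,r4:-5,r5:9
  c23: -  regs: r0:4,r1:9,r2:18,r3:Mul2,r4:-5,r5:9
  c24: -  regs: r0:4,r1:9,r2:18,r3:Mul2,r4:-5,r5:9
  c25: -  regs: r0:4,r1:9,r2:18,r3:Mul2,r4:-5,r5:9
  c26: -  regs: r0:4,r1:9,r2:18,r3:Mul2,r4:-5,r5:9

STATUS = TAG Mul2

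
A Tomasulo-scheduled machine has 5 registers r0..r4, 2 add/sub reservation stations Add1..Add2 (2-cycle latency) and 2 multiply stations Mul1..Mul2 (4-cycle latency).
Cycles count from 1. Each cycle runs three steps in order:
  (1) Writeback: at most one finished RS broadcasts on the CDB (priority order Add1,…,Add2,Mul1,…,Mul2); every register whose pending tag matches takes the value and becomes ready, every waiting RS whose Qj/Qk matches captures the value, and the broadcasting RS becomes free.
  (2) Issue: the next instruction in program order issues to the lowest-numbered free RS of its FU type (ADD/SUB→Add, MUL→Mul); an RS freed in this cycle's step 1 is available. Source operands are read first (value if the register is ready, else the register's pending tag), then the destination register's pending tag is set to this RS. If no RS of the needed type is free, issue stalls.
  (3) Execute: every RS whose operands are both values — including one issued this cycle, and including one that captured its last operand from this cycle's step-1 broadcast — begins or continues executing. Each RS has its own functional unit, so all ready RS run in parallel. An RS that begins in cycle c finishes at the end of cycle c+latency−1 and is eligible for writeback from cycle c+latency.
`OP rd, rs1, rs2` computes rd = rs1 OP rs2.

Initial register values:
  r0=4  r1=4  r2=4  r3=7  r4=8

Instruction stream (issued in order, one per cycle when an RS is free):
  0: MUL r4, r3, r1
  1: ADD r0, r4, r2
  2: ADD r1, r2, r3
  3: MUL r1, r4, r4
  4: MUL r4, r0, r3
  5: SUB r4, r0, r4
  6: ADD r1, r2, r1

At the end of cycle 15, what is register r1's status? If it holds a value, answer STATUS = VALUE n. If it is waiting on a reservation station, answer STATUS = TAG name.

STATUS = VALUE 788

c1: issue MUL r4<-Mul1 | r0:4,r1:4,r2:4,r3:7,r4:Mul1
c2: issue ADD r0<-Add1 | r0:Add1,r1:4,r2:4,r3:7,r4:Mul1
c3: issue ADD r1<-Add2 | r0:Add1,r1:Add2,r2:4,r3:7,r4:Mul1
c4: issue MUL r1<-Mul2 | r0:Add1,r1:Mul2,r2:4,r3:7,r4:Mul1
c5: CDB Add2=11; stall | r0:Add1,r1:Mul2,r2:4,r3:7,r4:Mul1
c6: CDB Mul1=28; issue MUL r4<-Mul1 | r0:Add1,r1:Mul2,r2:4,r3:7,r4:Mul1
c7: issue SUB r4<-Add2 | r0:Add1,r1:Mul2,r2:4,r3:7,r4:Add2
c8: CDB Add1=32; issue ADD r1<-Add1 | r0:32,r1:Add1,r2:4,r3:7,r4:Add2
c9: - | r0:32,r1:Add1,r2:4,r3:7,r4:Add2
c10: CDB Mul2=784 | r0:32,r1:Add1,r2:4,r3:7,r4:Add2
c11: - | r0:32,r1:Add1,r2:4,r3:7,r4:Add2
c12: CDB Add1=788 | r0:32,r1:788,r2:4,r3:7,r4:Add2
c13: CDB Mul1=224 | r0:32,r1:788,r2:4,r3:7,r4:Add2
c14: - | r0:32,r1:788,r2:4,r3:7,r4:Add2
c15: CDB Add2=-192 | r0:32,r1:788,r2:4,r3:7,r4:-192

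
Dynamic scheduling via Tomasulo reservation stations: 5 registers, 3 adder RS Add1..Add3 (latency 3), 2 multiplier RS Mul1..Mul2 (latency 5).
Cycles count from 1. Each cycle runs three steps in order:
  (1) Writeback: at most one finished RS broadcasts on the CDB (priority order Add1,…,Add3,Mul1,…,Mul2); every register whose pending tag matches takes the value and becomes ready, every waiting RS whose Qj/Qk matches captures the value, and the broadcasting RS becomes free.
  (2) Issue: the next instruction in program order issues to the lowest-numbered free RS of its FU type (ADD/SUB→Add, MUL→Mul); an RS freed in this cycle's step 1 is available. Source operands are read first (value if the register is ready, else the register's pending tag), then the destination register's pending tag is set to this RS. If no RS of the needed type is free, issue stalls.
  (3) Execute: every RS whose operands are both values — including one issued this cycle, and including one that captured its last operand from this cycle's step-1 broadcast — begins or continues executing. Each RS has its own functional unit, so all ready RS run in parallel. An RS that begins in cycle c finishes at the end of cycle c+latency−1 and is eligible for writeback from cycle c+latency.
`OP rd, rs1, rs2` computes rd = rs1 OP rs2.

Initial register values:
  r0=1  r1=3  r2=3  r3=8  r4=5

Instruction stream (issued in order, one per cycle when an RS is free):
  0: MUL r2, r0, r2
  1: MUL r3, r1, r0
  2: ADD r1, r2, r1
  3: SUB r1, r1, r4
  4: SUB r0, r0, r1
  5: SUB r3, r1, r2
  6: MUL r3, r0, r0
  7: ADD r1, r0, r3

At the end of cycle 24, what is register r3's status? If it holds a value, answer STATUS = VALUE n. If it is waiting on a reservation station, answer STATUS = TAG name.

c1: issue MUL r2<-Mul1 | r0:1,r1:3,r2:Mul1,r3:8,r4:5
c2: issue MUL r3<-Mul2 | r0:1,r1:3,r2:Mul1,r3:Mul2,r4:5
c3: issue ADD r1<-Add1 | r0:1,r1:Add1,r2:Mul1,r3:Mul2,r4:5
c4: issue SUB r1<-Add2 | r0:1,r1:Add2,r2:Mul1,r3:Mul2,r4:5
c5: issue SUB r0<-Add3 | r0:Add3,r1:Add2,r2:Mul1,r3:Mul2,r4:5
c6: CDB Mul1=3; stall | r0:Add3,r1:Add2,r2:3,r3:Mul2,r4:5
c7: CDB Mul2=3; stall | r0:Add3,r1:Add2,r2:3,r3:3,r4:5
c8: stall | r0:Add3,r1:Add2,r2:3,r3:3,r4:5
c9: CDB Add1=6; issue SUB r3<-Add1 | r0:Add3,r1:Add2,r2:3,r3:Add1,r4:5
c10: issue MUL r3<-Mul1 | r0:Add3,r1:Add2,r2:3,r3:Mul1,r4:5
c11: stall | r0:Add3,r1:Add2,r2:3,r3:Mul1,r4:5
c12: CDB Add2=1; issue ADD r1<-Add2 | r0:Add3,r1:Add2,r2:3,r3:Mul1,r4:5
c13: - | r0:Add3,r1:Add2,r2:3,r3:Mul1,r4:5
c14: - | r0:Add3,r1:Add2,r2:3,r3:Mul1,r4:5
c15: CDB Add1=-2 | r0:Add3,r1:Add2,r2:3,r3:Mul1,r4:5
c16: CDB Add3=0 | r0:0,r1:Add2,r2:3,r3:Mul1,r4:5
c17: - | r0:0,r1:Add2,r2:3,r3:Mul1,r4:5
c18: - | r0:0,r1:Add2,r2:3,r3:Mul1,r4:5
c19: - | r0:0,r1:Add2,r2:3,r3:Mul1,r4:5
c20: - | r0:0,r1:Add2,r2:3,r3:Mul1,r4:5
c21: CDB Mul1=0 | r0:0,r1:Add2,r2:3,r3:0,r4:5
c22: - | r0:0,r1:Add2,r2:3,r3:0,r4:5
c23: - | r0:0,r1:Add2,r2:3,r3:0,r4:5
c24: CDB Add2=0 | r0:0,r1:0,r2:3,r3:0,r4:5

STATUS = VALUE 0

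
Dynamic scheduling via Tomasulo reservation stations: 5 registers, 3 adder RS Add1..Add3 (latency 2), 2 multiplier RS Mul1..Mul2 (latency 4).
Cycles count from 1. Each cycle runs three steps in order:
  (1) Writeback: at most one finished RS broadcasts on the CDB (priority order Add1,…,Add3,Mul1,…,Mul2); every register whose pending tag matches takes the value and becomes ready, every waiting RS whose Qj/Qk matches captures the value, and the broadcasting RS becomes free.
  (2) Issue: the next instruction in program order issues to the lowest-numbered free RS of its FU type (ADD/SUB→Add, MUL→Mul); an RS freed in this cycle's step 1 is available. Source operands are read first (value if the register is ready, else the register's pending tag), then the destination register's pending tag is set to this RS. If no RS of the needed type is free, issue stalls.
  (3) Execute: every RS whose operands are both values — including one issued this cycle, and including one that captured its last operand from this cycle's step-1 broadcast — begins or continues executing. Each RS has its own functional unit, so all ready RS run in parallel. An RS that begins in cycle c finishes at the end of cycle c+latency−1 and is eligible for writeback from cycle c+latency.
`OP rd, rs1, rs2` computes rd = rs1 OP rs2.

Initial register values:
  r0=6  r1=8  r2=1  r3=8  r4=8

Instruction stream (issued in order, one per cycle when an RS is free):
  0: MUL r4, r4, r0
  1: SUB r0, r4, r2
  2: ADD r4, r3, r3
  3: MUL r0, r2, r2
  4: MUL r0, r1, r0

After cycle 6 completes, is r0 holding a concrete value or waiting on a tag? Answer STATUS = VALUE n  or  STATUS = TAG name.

c1: issue MUL r4<-Mul1 | r0:6,r1:8,r2:1,r3:8,r4:Mul1
c2: issue SUB r0<-Add1 | r0:Add1,r1:8,r2:1,r3:8,r4:Mul1
c3: issue ADD r4<-Add2 | r0:Add1,r1:8,r2:1,r3:8,r4:Add2
c4: issue MUL r0<-Mul2 | r0:Mul2,r1:8,r2:1,r3:8,r4:Add2
c5: CDB Add2=16; stall | r0:Mul2,r1:8,r2:1,r3:8,r4:16
c6: CDB Mul1=48; issue MUL r0<-Mul1 | r0:Mul1,r1:8,r2:1,r3:8,r4:16

STATUS = TAG Mul1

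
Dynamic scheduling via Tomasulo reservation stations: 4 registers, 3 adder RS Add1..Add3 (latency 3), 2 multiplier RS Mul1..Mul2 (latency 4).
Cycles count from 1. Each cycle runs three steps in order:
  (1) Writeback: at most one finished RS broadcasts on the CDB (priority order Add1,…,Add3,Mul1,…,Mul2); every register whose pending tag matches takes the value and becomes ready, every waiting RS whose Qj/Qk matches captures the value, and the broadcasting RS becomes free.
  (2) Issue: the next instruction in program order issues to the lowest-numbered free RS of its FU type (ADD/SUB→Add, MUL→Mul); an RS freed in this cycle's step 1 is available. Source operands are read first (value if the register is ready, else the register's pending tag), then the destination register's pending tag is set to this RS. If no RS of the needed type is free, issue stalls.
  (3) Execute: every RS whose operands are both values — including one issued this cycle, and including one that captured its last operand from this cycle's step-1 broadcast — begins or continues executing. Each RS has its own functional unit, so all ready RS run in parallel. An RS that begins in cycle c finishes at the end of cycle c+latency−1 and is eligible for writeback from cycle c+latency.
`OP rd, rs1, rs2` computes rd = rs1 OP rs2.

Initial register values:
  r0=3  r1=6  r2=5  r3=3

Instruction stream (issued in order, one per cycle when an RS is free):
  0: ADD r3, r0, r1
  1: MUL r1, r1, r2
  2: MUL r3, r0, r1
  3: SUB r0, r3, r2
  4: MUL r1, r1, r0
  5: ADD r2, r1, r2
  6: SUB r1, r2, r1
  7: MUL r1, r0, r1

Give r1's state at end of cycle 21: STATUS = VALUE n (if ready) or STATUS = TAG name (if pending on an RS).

STATUS = TAG Mul2

cycle 1: issue ADD r3<-Add1 // r0:3,r1:6,r2:5,r3:Add1
cycle 2: issue MUL r1<-Mul1 // r0:3,r1:Mul1,r2:5,r3:Add1
cycle 3: issue MUL r3<-Mul2 // r0:3,r1:Mul1,r2:5,r3:Mul2
cycle 4: CDB Add1=9; issue SUB r0<-Add1 // r0:Add1,r1:Mul1,r2:5,r3:Mul2
cycle 5: stall // r0:Add1,r1:Mul1,r2:5,r3:Mul2
cycle 6: CDB Mul1=30; issue MUL r1<-Mul1 // r0:Add1,r1:Mul1,r2:5,r3:Mul2
cycle 7: issue ADD r2<-Add2 // r0:Add1,r1:Mul1,r2:Add2,r3:Mul2
cycle 8: issue SUB r1<-Add3 // r0:Add1,r1:Add3,r2:Add2,r3:Mul2
cycle 9: stall // r0:Add1,r1:Add3,r2:Add2,r3:Mul2
cycle 10: CDB Mul2=90; issue MUL r1<-Mul2 // r0:Add1,r1:Mul2,r2:Add2,r3:90
cycle 11: - // r0:Add1,r1:Mul2,r2:Add2,r3:90
cycle 12: - // r0:Add1,r1:Mul2,r2:Add2,r3:90
cycle 13: CDB Add1=85 // r0:85,r1:Mul2,r2:Add2,r3:90
cycle 14: - // r0:85,r1:Mul2,r2:Add2,r3:90
cycle 15: - // r0:85,r1:Mul2,r2:Add2,r3:90
cycle 16: - // r0:85,r1:Mul2,r2:Add2,r3:90
cycle 17: CDB Mul1=2550 // r0:85,r1:Mul2,r2:Add2,r3:90
cycle 18: - // r0:85,r1:Mul2,r2:Add2,r3:90
cycle 19: - // r0:85,r1:Mul2,r2:Add2,r3:90
cycle 20: CDB Add2=2555 // r0:85,r1:Mul2,r2:2555,r3:90
cycle 21: - // r0:85,r1:Mul2,r2:2555,r3:90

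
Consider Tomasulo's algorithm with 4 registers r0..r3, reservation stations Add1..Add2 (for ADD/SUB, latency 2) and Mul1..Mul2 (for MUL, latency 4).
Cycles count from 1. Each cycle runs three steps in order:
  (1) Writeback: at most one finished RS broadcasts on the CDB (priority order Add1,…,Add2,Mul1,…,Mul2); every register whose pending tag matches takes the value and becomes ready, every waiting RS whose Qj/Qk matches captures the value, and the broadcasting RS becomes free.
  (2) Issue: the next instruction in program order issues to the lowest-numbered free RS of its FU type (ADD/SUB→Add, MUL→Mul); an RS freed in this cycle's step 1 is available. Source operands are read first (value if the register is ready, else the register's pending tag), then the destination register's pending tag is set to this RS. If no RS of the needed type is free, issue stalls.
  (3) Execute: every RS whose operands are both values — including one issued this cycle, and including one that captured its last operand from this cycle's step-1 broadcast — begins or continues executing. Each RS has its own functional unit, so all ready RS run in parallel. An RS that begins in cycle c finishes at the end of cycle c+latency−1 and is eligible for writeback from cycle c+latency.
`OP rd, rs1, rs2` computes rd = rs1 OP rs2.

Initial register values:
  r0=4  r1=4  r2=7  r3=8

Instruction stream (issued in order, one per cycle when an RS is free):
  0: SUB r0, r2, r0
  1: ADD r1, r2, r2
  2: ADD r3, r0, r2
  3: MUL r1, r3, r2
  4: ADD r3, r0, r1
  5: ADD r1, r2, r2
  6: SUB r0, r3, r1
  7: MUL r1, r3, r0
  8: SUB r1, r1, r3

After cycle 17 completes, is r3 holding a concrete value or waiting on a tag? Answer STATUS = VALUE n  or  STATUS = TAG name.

cycle 1: issue SUB r0<-Add1 // r0:Add1,r1:4,r2:7,r3:8
cycle 2: issue ADD r1<-Add2 // r0:Add1,r1:Add2,r2:7,r3:8
cycle 3: CDB Add1=3; issue ADD r3<-Add1 // r0:3,r1:Add2,r2:7,r3:Add1
cycle 4: CDB Add2=14; issue MUL r1<-Mul1 // r0:3,r1:Mul1,r2:7,r3:Add1
cycle 5: CDB Add1=10; issue ADD r3<-Add1 // r0:3,r1:Mul1,r2:7,r3:Add1
cycle 6: issue ADD r1<-Add2 // r0:3,r1:Add2,r2:7,r3:Add1
cycle 7: stall // r0:3,r1:Add2,r2:7,r3:Add1
cycle 8: CDB Add2=14; issue SUB r0<-Add2 // r0:Add2,r1:14,r2:7,r3:Add1
cycle 9: CDB Mul1=70; issue MUL r1<-Mul1 // r0:Add2,r1:Mul1,r2:7,r3:Add1
cycle 10: stall // r0:Add2,r1:Mul1,r2:7,r3:Add1
cycle 11: CDB Add1=73; issue SUB r1<-Add1 // r0:Add2,r1:Add1,r2:7,r3:73
cycle 12: - // r0:Add2,r1:Add1,r2:7,r3:73
cycle 13: CDB Add2=59 // r0:59,r1:Add1,r2:7,r3:73
cycle 14: - // r0:59,r1:Add1,r2:7,r3:73
cycle 15: - // r0:59,r1:Add1,r2:7,r3:73
cycle 16: - // r0:59,r1:Add1,r2:7,r3:73
cycle 17: CDB Mul1=4307 // r0:59,r1:Add1,r2:7,r3:73

STATUS = VALUE 73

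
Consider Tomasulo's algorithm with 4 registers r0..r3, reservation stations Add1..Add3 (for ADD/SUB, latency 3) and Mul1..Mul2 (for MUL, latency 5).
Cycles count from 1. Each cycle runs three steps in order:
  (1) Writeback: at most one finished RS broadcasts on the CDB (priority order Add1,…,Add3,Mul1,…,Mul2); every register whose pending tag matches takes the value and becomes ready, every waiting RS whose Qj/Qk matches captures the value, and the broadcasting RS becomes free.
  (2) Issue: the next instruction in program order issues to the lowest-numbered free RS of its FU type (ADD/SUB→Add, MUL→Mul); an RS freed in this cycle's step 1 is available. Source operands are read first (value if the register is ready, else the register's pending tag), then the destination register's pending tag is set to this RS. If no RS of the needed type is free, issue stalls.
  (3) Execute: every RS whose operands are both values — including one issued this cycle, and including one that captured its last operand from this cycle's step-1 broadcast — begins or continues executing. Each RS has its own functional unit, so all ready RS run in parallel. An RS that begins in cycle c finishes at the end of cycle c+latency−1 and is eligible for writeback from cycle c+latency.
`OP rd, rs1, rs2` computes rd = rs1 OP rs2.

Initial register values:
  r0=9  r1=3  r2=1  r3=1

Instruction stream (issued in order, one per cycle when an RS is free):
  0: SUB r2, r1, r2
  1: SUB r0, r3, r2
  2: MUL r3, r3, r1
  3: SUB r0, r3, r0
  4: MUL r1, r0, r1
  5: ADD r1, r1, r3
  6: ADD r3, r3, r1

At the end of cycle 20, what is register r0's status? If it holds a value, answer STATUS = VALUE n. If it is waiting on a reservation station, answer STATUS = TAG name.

STATUS = VALUE 4

cycle 1: issue SUB r2<-Add1 // r0:9,r1:3,r2:Add1,r3:1
cycle 2: issue SUB r0<-Add2 // r0:Add2,r1:3,r2:Add1,r3:1
cycle 3: issue MUL r3<-Mul1 // r0:Add2,r1:3,r2:Add1,r3:Mul1
cycle 4: CDB Add1=2; issue SUB r0<-Add1 // r0:Add1,r1:3,r2:2,r3:Mul1
cycle 5: issue MUL r1<-Mul2 // r0:Add1,r1:Mul2,r2:2,r3:Mul1
cycle 6: issue ADD r1<-Add3 // r0:Add1,r1:Add3,r2:2,r3:Mul1
cycle 7: CDB Add2=-1; issue ADD r3<-Add2 // r0:Add1,r1:Add3,r2:2,r3:Add2
cycle 8: CDB Mul1=3 // r0:Add1,r1:Add3,r2:2,r3:Add2
cycle 9: - // r0:Add1,r1:Add3,r2:2,r3:Add2
cycle 10: - // r0:Add1,r1:Add3,r2:2,r3:Add2
cycle 11: CDB Add1=4 // r0:4,r1:Add3,r2:2,r3:Add2
cycle 12: - // r0:4,r1:Add3,r2:2,r3:Add2
cycle 13: - // r0:4,r1:Add3,r2:2,r3:Add2
cycle 14: - // r0:4,r1:Add3,r2:2,r3:Add2
cycle 15: - // r0:4,r1:Add3,r2:2,r3:Add2
cycle 16: CDB Mul2=12 // r0:4,r1:Add3,r2:2,r3:Add2
cycle 17: - // r0:4,r1:Add3,r2:2,r3:Add2
cycle 18: - // r0:4,r1:Add3,r2:2,r3:Add2
cycle 19: CDB Add3=15 // r0:4,r1:15,r2:2,r3:Add2
cycle 20: - // r0:4,r1:15,r2:2,r3:Add2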